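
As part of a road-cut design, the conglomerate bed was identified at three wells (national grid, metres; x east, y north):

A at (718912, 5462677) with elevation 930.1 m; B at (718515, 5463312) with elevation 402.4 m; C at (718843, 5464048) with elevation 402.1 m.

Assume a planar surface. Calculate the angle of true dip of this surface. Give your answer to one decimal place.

Two edge vectors: A→B = (-397, 635, -527.7), A→C = (-69, 1371, -528).
Normal n = (A→B) × (A→C) = (388196.7, -173204.7, -500472).
So ∂z/∂x = −n_x/n_z = 0.77566 and ∂z/∂y = −n_y/n_z = −0.34608.
Gradient magnitude |∇z| = √(a² + b²) = √(0.60165 + 0.11977) = 0.84937.
True dip = arctan(0.84937) = 40.3°, dipping toward WNW (azimuth ≈ 294°).

40.3°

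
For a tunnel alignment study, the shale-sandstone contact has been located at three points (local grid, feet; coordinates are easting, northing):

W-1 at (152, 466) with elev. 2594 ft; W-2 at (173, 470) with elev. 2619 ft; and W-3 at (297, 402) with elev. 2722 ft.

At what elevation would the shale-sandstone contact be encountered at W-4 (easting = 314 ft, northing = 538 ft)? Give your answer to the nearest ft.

Let the plane be z = a·easting + b·northing + c.
W-2−W-1: 21a + 4b = 25;  W-3−W-1: 145a − 64b = 128.
Solving gives a = 1.09771, b = 0.48701.
Then c = 2594 − a·152 − b·466 = 2200.20.
At (314, 538): z = 344.7 + 262.0 + 2200.20 = 2806.9 ft.

2807 ft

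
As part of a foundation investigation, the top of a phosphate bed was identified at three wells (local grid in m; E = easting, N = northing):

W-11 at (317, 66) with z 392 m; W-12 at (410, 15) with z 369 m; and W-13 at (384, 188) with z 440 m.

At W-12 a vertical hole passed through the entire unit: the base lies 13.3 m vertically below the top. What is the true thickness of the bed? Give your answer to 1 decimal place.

12.3 m

Let the plane be z = a·E + b·N + c.
W-12−W-11: 93a − 51b = −23;  W-13−W-11: 67a + 122b = 48.
Solving gives a = −0.02425, b = 0.40676.
|∇z| = √(a²+b²) = 0.40748, so dip δ = arctan(0.40748) = 22.17°.
True thickness = vertical thickness × cos δ = 13.3 × cos 22.17° = 12.3 m.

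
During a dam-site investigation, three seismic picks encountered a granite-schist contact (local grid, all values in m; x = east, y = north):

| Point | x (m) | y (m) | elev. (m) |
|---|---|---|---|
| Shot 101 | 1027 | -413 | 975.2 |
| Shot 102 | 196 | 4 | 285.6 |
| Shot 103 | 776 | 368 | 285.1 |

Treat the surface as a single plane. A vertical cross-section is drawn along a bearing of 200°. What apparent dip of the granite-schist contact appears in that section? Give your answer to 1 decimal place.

Two edge vectors: Shot 101→Shot 102 = (-831, 417, -689.6), Shot 101→Shot 103 = (-251, 781, -690.1).
Normal n = (Shot 101→Shot 102) × (Shot 101→Shot 103) = (250805.9, -400383.5, -544344).
So ∂z/∂x = −n_x/n_z = 0.46075 and ∂z/∂y = −n_y/n_z = −0.73553.
Unit vector along 200° is (sin 200°, cos 200°) = (-0.3420, -0.9397).
Slope in that direction = a·(-0.3420) + b·(-0.9397) = 0.53359.
Apparent dip = arctan|0.53359| = 28.1° (true dip is 41.0°, so apparent ≤ true as expected).

28.1°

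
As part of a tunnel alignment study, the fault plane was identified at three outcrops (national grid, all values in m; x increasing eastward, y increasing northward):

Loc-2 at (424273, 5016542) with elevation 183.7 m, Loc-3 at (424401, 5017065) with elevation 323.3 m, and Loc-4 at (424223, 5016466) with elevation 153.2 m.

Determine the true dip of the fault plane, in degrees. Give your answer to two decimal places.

Two edge vectors: Loc-2→Loc-3 = (128, 523, 139.6), Loc-2→Loc-4 = (-50, -76, -30.5).
Normal n = (Loc-2→Loc-3) × (Loc-2→Loc-4) = (-5341.9, -3076, 16422).
So ∂z/∂x = −n_x/n_z = 0.32529 and ∂z/∂y = −n_y/n_z = 0.18731.
Gradient magnitude |∇z| = √(a² + b²) = √(0.10581 + 0.03508) = 0.37536.
True dip = arctan(0.37536) = 20.57°, dipping toward WSW (azimuth ≈ 240°).

20.57°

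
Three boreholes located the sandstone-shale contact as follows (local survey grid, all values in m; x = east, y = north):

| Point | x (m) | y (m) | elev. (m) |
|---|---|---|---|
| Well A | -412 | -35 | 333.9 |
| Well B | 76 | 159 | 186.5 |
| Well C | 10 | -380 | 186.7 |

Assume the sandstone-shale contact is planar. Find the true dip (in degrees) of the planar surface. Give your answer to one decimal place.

Two edge vectors: Well A→Well B = (488, 194, -147.4), Well A→Well C = (422, -345, -147.2).
Normal n = (Well A→Well B) × (Well A→Well C) = (-79409.8, 9630.8, -250228).
So ∂z/∂x = −n_x/n_z = −0.31735 and ∂z/∂y = −n_y/n_z = 0.03849.
Gradient magnitude |∇z| = √(a² + b²) = √(0.10071 + 0.00148) = 0.31968.
True dip = arctan(0.31968) = 17.7°, dipping toward E (azimuth ≈ 097°).

17.7°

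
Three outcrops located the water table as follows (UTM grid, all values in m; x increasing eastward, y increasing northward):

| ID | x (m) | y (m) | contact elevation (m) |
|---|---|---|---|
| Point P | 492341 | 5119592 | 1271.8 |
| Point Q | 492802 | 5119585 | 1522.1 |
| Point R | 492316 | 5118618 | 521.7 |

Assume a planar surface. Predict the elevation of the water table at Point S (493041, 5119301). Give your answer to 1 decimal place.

Two edge vectors: Point P→Point Q = (461, -7, 250.3), Point P→Point R = (-25, -974, -750.1).
Normal n = (Point P→Point Q) × (Point P→Point R) = (249042.9, 339538.6, -449189).
So ∂z/∂x = −n_x/n_z = 0.554427869 and ∂z/∂y = −n_y/n_z = 0.755892508.
Intercept c from Point P: 1271.8 − 272967.57 − 3869861.24 = −4141557.01.
At (493041, 5119301): z = 273355.7 + 3869641.3 − 4141557.01 = 1439.9 m.

1439.9 m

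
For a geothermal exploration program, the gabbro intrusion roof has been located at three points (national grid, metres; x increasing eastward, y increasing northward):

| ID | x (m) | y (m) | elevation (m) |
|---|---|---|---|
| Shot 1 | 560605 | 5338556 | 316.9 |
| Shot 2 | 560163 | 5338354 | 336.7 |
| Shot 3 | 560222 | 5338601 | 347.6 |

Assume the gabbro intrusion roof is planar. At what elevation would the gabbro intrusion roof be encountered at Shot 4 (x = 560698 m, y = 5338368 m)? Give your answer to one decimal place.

298.5 m

Let the plane be z = a·x + b·y + c.
Shot 2−Shot 1: −442a − 202b = 19.8;  Shot 3−Shot 1: −383a + 45b = 30.7.
Solving gives a = −0.072925064, b = 0.061548902.
Then c = 316.9 − a·560605 − b·5338556 = −287383.20.
At (560698, 5338368): z = −40888.9 + 328570.7 − 287383.20 = 298.5 m.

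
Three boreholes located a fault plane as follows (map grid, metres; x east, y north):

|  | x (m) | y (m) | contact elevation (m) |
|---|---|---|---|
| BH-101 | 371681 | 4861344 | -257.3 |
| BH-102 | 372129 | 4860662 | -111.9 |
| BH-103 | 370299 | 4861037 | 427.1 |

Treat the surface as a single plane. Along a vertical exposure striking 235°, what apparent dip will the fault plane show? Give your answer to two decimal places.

Let the plane be z = a·x + b·y + c.
BH-102−BH-101: 448a − 682b = 145.4;  BH-103−BH-101: −1382a − 307b = 684.4.
Solving gives a = −0.39083, b = −0.46993.
Unit vector along 235° is (sin 235°, cos 235°) = (-0.8192, -0.5736).
Slope in that direction = a·(-0.8192) + b·(-0.5736) = 0.58969.
Apparent dip = arctan|0.58969| = 30.53° (true dip is 31.4°, so apparent ≤ true as expected).

30.53°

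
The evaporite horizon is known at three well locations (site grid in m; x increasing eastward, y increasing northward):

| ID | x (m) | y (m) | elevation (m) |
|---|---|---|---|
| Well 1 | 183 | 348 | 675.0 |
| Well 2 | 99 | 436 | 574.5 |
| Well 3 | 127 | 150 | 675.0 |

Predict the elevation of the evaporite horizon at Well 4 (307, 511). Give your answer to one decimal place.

746.9 m

Let the plane be z = a·x + b·y + c.
Well 2−Well 1: −84a + 88b = −100.5;  Well 3−Well 1: −56a − 198b = 0.
Solving gives a = 0.92296, b = −0.26104.
Then c = 675 − a·183 − b·348 = 596.94.
At (307, 511): z = 283.3 − 133.4 + 596.94 = 746.9 m.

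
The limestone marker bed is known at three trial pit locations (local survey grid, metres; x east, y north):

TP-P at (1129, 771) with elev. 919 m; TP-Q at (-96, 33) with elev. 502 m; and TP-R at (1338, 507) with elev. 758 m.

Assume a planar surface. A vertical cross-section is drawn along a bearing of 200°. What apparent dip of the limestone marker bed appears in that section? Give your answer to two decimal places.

28.95°

Two edge vectors: TP-P→TP-Q = (-1225, -738, -417), TP-P→TP-R = (209, -264, -161).
Normal n = (TP-P→TP-Q) × (TP-P→TP-R) = (8730, -284378, 477642).
So ∂z/∂x = −n_x/n_z = −0.01828 and ∂z/∂y = −n_y/n_z = 0.59538.
Unit vector along 200° is (sin 200°, cos 200°) = (-0.3420, -0.9397).
Slope in that direction = a·(-0.3420) + b·(-0.9397) = −0.55322.
Apparent dip = arctan|0.55322| = 28.95° (true dip is 30.8°, so apparent ≤ true as expected).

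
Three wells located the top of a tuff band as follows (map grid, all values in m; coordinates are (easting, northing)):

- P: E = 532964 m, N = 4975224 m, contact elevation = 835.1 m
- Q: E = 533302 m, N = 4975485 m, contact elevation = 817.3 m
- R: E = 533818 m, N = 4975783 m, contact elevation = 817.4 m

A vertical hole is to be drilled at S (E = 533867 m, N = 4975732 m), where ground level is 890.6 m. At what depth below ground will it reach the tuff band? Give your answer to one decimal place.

Two edge vectors: P→Q = (338, 261, -17.8), P→R = (854, 559, -17.7).
Normal n = (P→Q) × (P→R) = (5330.5, -9218.6, -33952).
So ∂z/∂E = −n_x/n_z = 0.157001060 and ∂z/∂N = −n_y/n_z = −0.271518615.
Intercept c from P: 835.1 − 83675.91 + 1350865.93 = 1268025.11.
At (533867, 4975732): z_contact = 83817.69 − 1351003.86 + 1268025.11 = 838.94 m.
Depth below ground = 890.6 − 838.94 = 51.7 m.

51.7 m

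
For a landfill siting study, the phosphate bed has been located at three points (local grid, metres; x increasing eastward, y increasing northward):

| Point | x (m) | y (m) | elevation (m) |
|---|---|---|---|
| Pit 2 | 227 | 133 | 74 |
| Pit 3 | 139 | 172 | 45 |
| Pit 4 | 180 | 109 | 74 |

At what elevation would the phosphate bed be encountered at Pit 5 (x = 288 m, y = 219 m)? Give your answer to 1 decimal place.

55.0 m

Two edge vectors: Pit 2→Pit 3 = (-88, 39, -29), Pit 2→Pit 4 = (-47, -24, 0).
Normal n = (Pit 2→Pit 3) × (Pit 2→Pit 4) = (-696, 1363, 3945).
So ∂z/∂x = −n_x/n_z = 0.17643 and ∂z/∂y = −n_y/n_z = −0.34550.
Intercept c from Pit 2: 74 − 40.05 + 45.95 = 79.90.
At (288, 219): z = 50.8 − 75.7 + 79.90 = 55.0 m.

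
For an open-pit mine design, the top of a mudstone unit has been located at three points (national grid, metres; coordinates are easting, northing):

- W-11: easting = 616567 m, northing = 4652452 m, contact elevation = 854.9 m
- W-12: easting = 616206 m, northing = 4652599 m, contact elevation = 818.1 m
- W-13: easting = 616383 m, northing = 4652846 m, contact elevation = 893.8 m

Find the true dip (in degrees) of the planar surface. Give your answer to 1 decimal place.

Let the plane be z = a·easting + b·northing + c.
W-12−W-11: −361a + 147b = −36.8;  W-13−W-11: −184a + 394b = 38.9.
Solving gives a = 0.17552, b = 0.18070.
Gradient magnitude |∇z| = √(a² + b²) = √(0.03081 + 0.03265) = 0.25191.
True dip = arctan(0.25191) = 14.1°, dipping toward SW (azimuth ≈ 224°).

14.1°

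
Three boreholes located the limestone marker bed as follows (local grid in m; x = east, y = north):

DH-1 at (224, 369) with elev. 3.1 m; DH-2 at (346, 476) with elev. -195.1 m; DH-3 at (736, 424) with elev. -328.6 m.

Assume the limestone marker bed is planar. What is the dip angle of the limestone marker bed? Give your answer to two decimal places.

53.84°

Let the plane be z = a·x + b·y + c.
DH-2−DH-1: 122a + 107b = −198.2;  DH-3−DH-1: 512a + 55b = −331.7.
Solving gives a = −0.51152, b = −1.26911.
Gradient magnitude |∇z| = √(a² + b²) = √(0.26165 + 1.61063) = 1.36831.
True dip = arctan(1.36831) = 53.84°, dipping toward NNE (azimuth ≈ 022°).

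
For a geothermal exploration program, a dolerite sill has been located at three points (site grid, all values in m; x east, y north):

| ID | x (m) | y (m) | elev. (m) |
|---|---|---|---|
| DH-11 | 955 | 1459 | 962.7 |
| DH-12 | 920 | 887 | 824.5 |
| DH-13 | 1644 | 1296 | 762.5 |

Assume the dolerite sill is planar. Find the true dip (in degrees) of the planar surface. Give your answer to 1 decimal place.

Let the plane be z = a·x + b·y + c.
DH-12−DH-11: −35a − 572b = −138.2;  DH-13−DH-11: 689a − 163b = −200.2.
Solving gives a = −0.23008, b = 0.25569.
Gradient magnitude |∇z| = √(a² + b²) = √(0.05294 + 0.06538) = 0.34396.
True dip = arctan(0.34396) = 19.0°, dipping toward SE (azimuth ≈ 138°).

19.0°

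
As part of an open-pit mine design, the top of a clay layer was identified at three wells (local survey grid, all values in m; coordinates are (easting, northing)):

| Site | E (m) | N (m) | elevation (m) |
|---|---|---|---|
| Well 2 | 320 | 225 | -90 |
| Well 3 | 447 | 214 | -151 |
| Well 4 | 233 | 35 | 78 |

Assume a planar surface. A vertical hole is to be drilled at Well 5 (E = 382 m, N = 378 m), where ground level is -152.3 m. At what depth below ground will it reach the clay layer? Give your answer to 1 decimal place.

68.7 m

Two edge vectors: Well 2→Well 3 = (127, -11, -61), Well 2→Well 4 = (-87, -190, 168).
Normal n = (Well 2→Well 3) × (Well 2→Well 4) = (-13438, -16029, -25087).
So ∂z/∂E = −n_x/n_z = −0.53566 and ∂z/∂N = −n_y/n_z = −0.63894.
Intercept c from Well 2: -90 + 171.41 + 143.76 = 225.17.
At (382, 378): z_contact = −204.62 − 241.52 + 225.17 = -220.97 m.
Depth below ground = -152.3 − (-220.97) = 68.7 m.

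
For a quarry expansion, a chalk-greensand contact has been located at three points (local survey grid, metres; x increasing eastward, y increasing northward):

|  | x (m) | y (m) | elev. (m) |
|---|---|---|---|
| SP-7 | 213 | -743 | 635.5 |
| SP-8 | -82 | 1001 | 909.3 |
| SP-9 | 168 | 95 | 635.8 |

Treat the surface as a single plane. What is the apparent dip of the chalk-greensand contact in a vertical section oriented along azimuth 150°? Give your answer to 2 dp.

31.62°

Let the plane be z = a·x + b·y + c.
SP-8−SP-7: −295a + 1744b = 273.8;  SP-9−SP-7: −45a + 838b = 0.3.
Solving gives a = −1.35673, b = −0.07250.
Unit vector along 150° is (sin 150°, cos 150°) = (0.5000, -0.8660).
Slope in that direction = a·(0.5000) + b·(-0.8660) = −0.61558.
Apparent dip = arctan|0.61558| = 31.62° (true dip is 53.6°, so apparent ≤ true as expected).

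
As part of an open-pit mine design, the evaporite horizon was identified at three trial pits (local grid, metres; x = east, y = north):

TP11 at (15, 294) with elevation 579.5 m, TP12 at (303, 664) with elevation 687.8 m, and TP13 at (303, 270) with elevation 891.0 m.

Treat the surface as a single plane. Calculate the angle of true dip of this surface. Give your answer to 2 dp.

Two edge vectors: TP11→TP12 = (288, 370, 108.3), TP11→TP13 = (288, -24, 311.5).
Normal n = (TP11→TP12) × (TP11→TP13) = (117854.2, -58521.6, -113472).
So ∂z/∂x = −n_x/n_z = 1.03862 and ∂z/∂y = −n_y/n_z = −0.51574.
Gradient magnitude |∇z| = √(a² + b²) = √(1.07873 + 0.26598) = 1.15962.
True dip = arctan(1.15962) = 49.23°, dipping toward WNW (azimuth ≈ 296°).

49.23°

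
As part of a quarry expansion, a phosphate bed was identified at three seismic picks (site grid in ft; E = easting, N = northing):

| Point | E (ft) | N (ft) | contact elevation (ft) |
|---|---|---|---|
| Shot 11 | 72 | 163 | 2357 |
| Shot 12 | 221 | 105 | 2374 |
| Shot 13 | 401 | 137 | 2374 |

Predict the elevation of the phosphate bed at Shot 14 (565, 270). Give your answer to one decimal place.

2353.1 ft

Two edge vectors: Shot 11→Shot 12 = (149, -58, 17), Shot 11→Shot 13 = (329, -26, 17).
Normal n = (Shot 11→Shot 12) × (Shot 11→Shot 13) = (-544, 3060, 15208).
So ∂z/∂E = −n_x/n_z = 0.03577 and ∂z/∂N = −n_y/n_z = −0.20121.
Intercept c from Shot 11: 2357 − 2.58 + 32.80 = 2387.22.
At (565, 270): z = 20.2 − 54.3 + 2387.22 = 2353.1 ft.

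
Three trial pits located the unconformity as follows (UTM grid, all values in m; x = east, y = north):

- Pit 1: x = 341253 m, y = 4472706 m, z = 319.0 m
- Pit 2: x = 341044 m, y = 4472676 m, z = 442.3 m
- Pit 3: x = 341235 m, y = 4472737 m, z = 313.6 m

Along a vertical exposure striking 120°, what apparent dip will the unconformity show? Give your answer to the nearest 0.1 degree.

12.0°

Two edge vectors: Pit 1→Pit 2 = (-209, -30, 123.3), Pit 1→Pit 3 = (-18, 31, -5.4).
Normal n = (Pit 1→Pit 2) × (Pit 1→Pit 3) = (-3660.3, -3348, -7019).
So ∂z/∂x = −n_x/n_z = −0.52148 and ∂z/∂y = −n_y/n_z = −0.47699.
Unit vector along 120° is (sin 120°, cos 120°) = (0.8660, -0.5000).
Slope in that direction = a·(0.8660) + b·(-0.5000) = −0.21312.
Apparent dip = arctan|0.21312| = 12.0° (true dip is 35.2°, so apparent ≤ true as expected).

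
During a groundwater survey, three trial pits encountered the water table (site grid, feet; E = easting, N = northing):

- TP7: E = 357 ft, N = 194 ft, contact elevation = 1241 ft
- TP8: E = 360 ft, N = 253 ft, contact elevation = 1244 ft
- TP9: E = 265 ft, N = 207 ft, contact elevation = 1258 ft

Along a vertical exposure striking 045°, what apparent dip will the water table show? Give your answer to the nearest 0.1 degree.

4.7°

Let the plane be z = a·E + b·N + c.
TP8−TP7: 3a + 59b = 3;  TP9−TP7: −92a + 13b = 17.
Solving gives a = −0.17633, b = 0.05981.
Unit vector along 045° is (sin 45°, cos 45°) = (0.7071, 0.7071).
Slope in that direction = a·(0.7071) + b·(0.7071) = −0.08239.
Apparent dip = arctan|0.08239| = 4.7° (true dip is 10.5°, so apparent ≤ true as expected).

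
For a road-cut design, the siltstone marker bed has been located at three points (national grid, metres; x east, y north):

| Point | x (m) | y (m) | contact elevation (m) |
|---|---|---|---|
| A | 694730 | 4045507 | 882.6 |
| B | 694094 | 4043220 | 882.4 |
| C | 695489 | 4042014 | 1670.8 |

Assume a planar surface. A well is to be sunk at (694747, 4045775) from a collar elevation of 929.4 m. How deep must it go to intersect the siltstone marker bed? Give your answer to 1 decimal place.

73.0 m

Let the plane be z = a·x + b·y + c.
B−A: −636a − 2287b = −0.2;  C−A: 759a − 3493b = 788.2.
Solving gives a = 0.455683190, b = −0.126635115.
Then c = 882.6 − a·694730 − b·4045507 = 196609.06.
At (694747, 4045775): z_contact = 316584.53 − 512337.18 + 196609.06 = 856.41 m.
Depth below ground = 929.4 − 856.41 = 73.0 m.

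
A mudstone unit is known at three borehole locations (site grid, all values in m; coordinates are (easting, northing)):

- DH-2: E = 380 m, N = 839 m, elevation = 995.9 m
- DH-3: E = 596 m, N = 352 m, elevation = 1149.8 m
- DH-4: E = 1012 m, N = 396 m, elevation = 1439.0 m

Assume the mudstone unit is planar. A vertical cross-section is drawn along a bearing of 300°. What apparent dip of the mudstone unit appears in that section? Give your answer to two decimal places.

Let the plane be z = a·E + b·N + c.
DH-3−DH-2: 216a − 487b = 153.9;  DH-4−DH-2: 632a − 443b = 443.1.
Solving gives a = 0.69597, b = −0.00733.
Unit vector along 300° is (sin 300°, cos 300°) = (-0.8660, 0.5000).
Slope in that direction = a·(-0.8660) + b·(0.5000) = −0.60639.
Apparent dip = arctan|0.60639| = 31.23° (true dip is 34.8°, so apparent ≤ true as expected).

31.23°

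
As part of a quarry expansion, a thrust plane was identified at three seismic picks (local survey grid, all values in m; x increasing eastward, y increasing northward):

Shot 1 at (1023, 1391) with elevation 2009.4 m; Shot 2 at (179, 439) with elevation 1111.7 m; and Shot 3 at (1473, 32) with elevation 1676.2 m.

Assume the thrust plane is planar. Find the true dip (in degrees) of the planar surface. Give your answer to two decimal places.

35.73°

Let the plane be z = a·x + b·y + c.
Shot 2−Shot 1: −844a − 952b = −897.7;  Shot 3−Shot 1: 450a − 1359b = −333.2.
Solving gives a = 0.57304, b = 0.43493.
Gradient magnitude |∇z| = √(a² + b²) = √(0.32838 + 0.18916) = 0.71940.
True dip = arctan(0.71940) = 35.73°, dipping toward SW (azimuth ≈ 233°).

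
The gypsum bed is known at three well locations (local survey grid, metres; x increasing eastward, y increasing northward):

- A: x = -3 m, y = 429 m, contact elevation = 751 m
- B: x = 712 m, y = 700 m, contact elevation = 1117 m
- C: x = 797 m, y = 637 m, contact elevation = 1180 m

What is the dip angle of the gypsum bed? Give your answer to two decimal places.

Two edge vectors: A→B = (715, 271, 366), A→C = (800, 208, 429).
Normal n = (A→B) × (A→C) = (40131, -13935, -68080).
So ∂z/∂x = −n_x/n_z = 0.58947 and ∂z/∂y = −n_y/n_z = −0.20469.
Gradient magnitude |∇z| = √(a² + b²) = √(0.34747 + 0.04190) = 0.62399.
True dip = arctan(0.62399) = 31.96°, dipping toward WNW (azimuth ≈ 289°).

31.96°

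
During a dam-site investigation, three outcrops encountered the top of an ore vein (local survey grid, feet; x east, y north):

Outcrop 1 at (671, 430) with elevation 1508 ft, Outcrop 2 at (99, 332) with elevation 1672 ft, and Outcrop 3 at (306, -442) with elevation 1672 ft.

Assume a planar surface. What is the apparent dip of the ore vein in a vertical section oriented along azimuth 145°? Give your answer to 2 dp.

Two edge vectors: Outcrop 1→Outcrop 2 = (-572, -98, 164), Outcrop 1→Outcrop 3 = (-365, -872, 164).
Normal n = (Outcrop 1→Outcrop 2) × (Outcrop 1→Outcrop 3) = (126936, 33948, 463014).
So ∂z/∂x = −n_x/n_z = −0.27415 and ∂z/∂y = −n_y/n_z = −0.07332.
Unit vector along 145° is (sin 145°, cos 145°) = (0.5736, -0.8192).
Slope in that direction = a·(0.5736) + b·(-0.8192) = −0.09719.
Apparent dip = arctan|0.09719| = 5.55° (true dip is 15.8°, so apparent ≤ true as expected).

5.55°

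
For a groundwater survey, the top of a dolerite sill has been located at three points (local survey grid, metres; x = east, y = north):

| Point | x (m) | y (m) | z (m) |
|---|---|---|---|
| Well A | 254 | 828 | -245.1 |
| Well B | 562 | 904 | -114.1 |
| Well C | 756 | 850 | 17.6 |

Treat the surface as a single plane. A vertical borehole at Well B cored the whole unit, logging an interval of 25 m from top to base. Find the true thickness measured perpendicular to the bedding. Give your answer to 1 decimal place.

Two edge vectors: Well A→Well B = (308, 76, 131), Well A→Well C = (502, 22, 262.7).
Normal n = (Well A→Well B) × (Well A→Well C) = (17083.2, -15149.6, -31376).
So ∂z/∂x = −n_x/n_z = 0.54447 and ∂z/∂y = −n_y/n_z = −0.48284.
|∇z| = √(a²+b²) = 0.72772, so dip δ = arctan(0.72772) = 36.04°.
True thickness = vertical thickness × cos δ = 25 × cos 36.04° = 20.2 m.

20.2 m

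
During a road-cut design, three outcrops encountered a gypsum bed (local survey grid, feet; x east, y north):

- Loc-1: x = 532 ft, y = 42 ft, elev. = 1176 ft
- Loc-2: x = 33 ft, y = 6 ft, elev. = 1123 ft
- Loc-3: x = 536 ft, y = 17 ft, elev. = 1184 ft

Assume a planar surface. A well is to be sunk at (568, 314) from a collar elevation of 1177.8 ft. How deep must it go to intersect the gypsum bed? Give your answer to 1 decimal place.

Two edge vectors: Loc-1→Loc-2 = (-499, -36, -53), Loc-1→Loc-3 = (4, -25, 8).
Normal n = (Loc-1→Loc-2) × (Loc-1→Loc-3) = (-1613, 3780, 12619).
So ∂z/∂x = −n_x/n_z = 0.12782 and ∂z/∂y = −n_y/n_z = −0.29955.
Intercept c from Loc-1: 1176 − 68.00 + 12.58 = 1120.58.
At (568, 314): z_contact = 72.60 − 94.06 + 1120.58 = 1099.12 ft.
Depth below ground = 1177.8 − 1099.12 = 78.7 ft.

78.7 ft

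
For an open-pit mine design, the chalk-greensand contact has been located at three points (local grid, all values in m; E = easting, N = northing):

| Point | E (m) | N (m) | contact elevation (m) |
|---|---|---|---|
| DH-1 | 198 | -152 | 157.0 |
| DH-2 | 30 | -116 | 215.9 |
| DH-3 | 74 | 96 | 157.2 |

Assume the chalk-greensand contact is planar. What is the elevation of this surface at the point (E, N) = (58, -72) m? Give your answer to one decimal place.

Let the plane be z = a·E + b·N + c.
DH-2−DH-1: −168a + 36b = 58.9;  DH-3−DH-1: −124a + 248b = 0.2.
Solving gives a = −0.39247, b = −0.19543.
Then c = 157 − a·198 − b·-152 = 205.00.
At (58, -72): z = −22.8 + 14.1 + 205.00 = 196.3 m.

196.3 m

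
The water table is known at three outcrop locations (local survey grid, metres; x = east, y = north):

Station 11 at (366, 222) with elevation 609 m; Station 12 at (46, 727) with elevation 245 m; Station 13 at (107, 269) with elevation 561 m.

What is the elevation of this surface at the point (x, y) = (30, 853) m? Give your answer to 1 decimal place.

Let the plane be z = a·x + b·y + c.
Station 12−Station 11: −320a + 505b = −364;  Station 13−Station 11: −259a + 47b = −48.
Solving gives a = 0.06161, b = −0.68175.
Then c = 609 − a·366 − b·222 = 737.80.
At (30, 853): z = 1.8 − 581.5 + 737.80 = 158.1 m.

158.1 m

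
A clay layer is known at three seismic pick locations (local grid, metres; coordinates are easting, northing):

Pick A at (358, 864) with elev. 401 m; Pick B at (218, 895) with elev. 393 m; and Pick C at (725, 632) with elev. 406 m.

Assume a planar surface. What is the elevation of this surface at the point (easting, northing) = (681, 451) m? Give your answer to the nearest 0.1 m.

383.3 m

Let the plane be z = a·easting + b·northing + c.
Pick B−Pick A: −140a + 31b = −8;  Pick C−Pick A: 367a − 232b = 5.
Solving gives a = 0.08060, b = 0.10596.
Then c = 401 − a·358 − b·864 = 280.60.
At (681, 451): z = 54.9 + 47.8 + 280.60 = 383.3 m.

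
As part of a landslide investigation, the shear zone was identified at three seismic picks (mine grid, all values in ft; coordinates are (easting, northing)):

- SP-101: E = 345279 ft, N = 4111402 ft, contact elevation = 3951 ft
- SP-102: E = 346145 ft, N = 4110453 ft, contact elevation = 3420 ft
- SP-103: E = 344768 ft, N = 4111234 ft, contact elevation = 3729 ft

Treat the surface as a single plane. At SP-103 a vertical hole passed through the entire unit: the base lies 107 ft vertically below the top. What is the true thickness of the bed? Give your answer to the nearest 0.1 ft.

Two edge vectors: SP-101→SP-102 = (866, -949, -531), SP-101→SP-103 = (-511, -168, -222).
Normal n = (SP-101→SP-102) × (SP-101→SP-103) = (121470, 463593, -630427).
So ∂z/∂E = −n_x/n_z = 0.19268 and ∂z/∂N = −n_y/n_z = 0.73536.
|∇z| = √(a²+b²) = 0.76019, so dip δ = arctan(0.76019) = 37.24°.
True thickness = vertical thickness × cos δ = 107 × cos 37.24° = 85.2 ft.

85.2 ft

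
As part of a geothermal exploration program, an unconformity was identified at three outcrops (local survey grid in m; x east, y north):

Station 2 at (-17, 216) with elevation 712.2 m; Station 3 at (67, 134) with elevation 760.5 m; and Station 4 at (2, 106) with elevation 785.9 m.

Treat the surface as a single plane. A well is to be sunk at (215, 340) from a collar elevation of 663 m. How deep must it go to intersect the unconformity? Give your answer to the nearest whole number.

Two edge vectors: Station 2→Station 3 = (84, -82, 48.3), Station 2→Station 4 = (19, -110, 73.7).
Normal n = (Station 2→Station 3) × (Station 2→Station 4) = (-730.4, -5273.1, -7682).
So ∂z/∂x = −n_x/n_z = −0.09508 and ∂z/∂y = −n_y/n_z = −0.68642.
Intercept c from Station 2: 712.2 − 1.62 + 148.27 = 858.85.
At (215, 340): z_contact = −20.4 − 233.4 + 858.85 = 605.0 m.
Depth below ground = 663 − 605.0 = 58 m.

58 m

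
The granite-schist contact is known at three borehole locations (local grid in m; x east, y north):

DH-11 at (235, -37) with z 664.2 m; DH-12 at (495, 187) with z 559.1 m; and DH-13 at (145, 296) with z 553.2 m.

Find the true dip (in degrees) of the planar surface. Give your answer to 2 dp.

20.37°

Let the plane be z = a·x + b·y + c.
DH-12−DH-11: 260a + 224b = −105.1;  DH-13−DH-11: −90a + 333b = −111.
Solving gives a = −0.09494, b = −0.35899.
Gradient magnitude |∇z| = √(a² + b²) = √(0.00901 + 0.12888) = 0.37134.
True dip = arctan(0.37134) = 20.37°, dipping toward NNE (azimuth ≈ 015°).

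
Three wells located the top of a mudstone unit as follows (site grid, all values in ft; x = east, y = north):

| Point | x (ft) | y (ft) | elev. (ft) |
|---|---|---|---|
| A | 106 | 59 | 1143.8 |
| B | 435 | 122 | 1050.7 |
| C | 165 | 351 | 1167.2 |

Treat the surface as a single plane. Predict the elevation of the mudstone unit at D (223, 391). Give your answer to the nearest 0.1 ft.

1154.9 ft

Let the plane be z = a·x + b·y + c.
B−A: 329a + 63b = −93.1;  C−A: 59a + 292b = 23.4.
Solving gives a = −0.31033, b = 0.14284.
Then c = 1143.8 − a·106 − b·59 = 1168.27.
At (223, 391): z = −69.2 + 55.9 + 1168.27 = 1154.9 ft.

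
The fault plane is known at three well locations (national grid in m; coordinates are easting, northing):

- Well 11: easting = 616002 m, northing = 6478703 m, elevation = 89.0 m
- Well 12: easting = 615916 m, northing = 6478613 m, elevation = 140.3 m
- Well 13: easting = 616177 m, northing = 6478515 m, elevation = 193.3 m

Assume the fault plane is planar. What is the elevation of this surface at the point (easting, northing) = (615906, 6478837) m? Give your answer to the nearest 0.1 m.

14.4 m

Let the plane be z = a·easting + b·northing + c.
Well 12−Well 11: −86a − 90b = 51.3;  Well 13−Well 11: 175a − 188b = 104.3.
Solving gives a = −0.008064415, b = −0.562294003.
Then c = 89 − a·616002 − b·6478703 = 3647992.54.
At (615906, 6478837): z = −4966.9 − 3643011.2 + 3647992.54 = 14.4 m.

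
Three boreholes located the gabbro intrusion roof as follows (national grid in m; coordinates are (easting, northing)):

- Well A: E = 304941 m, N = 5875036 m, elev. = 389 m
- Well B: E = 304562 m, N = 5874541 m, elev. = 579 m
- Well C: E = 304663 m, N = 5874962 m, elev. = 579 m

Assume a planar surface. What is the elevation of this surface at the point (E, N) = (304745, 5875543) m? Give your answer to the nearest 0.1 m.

Let the plane be z = a·E + b·N + c.
Well B−Well A: −379a − 495b = 190;  Well C−Well A: −278a − 74b = 190.
Solving gives a = −0.730075572, b = 0.175148771.
Then c = 389 − a·304941 − b·5875036 = −805986.36.
At (304745, 5875543): z = −222486.9 + 1029094.1 − 805986.36 = 620.9 m.

620.9 m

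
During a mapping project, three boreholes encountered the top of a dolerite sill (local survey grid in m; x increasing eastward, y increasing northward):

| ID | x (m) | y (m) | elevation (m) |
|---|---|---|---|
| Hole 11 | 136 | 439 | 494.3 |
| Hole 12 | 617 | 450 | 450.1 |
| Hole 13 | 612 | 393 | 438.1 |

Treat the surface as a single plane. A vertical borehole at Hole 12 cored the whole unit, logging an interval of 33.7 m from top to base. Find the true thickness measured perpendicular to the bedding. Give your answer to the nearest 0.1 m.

32.8 m

Let the plane be z = a·x + b·y + c.
Hole 12−Hole 11: 481a + 11b = −44.2;  Hole 13−Hole 11: 476a − 46b = −56.2.
Solving gives a = −0.09690, b = 0.21903.
|∇z| = √(a²+b²) = 0.23950, so dip δ = arctan(0.23950) = 13.47°.
True thickness = vertical thickness × cos δ = 33.7 × cos 13.47° = 32.8 m.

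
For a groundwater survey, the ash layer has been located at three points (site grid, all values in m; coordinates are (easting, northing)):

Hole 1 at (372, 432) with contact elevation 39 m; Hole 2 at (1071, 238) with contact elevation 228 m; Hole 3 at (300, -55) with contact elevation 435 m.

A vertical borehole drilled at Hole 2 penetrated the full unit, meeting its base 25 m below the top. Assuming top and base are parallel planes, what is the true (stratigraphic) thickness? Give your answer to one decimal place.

19.3 m

Two edge vectors: Hole 1→Hole 2 = (699, -194, 189), Hole 1→Hole 3 = (-72, -487, 396).
Normal n = (Hole 1→Hole 2) × (Hole 1→Hole 3) = (15219, -290412, -354381).
So ∂z/∂E = −n_x/n_z = 0.04295 and ∂z/∂N = −n_y/n_z = −0.81949.
|∇z| = √(a²+b²) = 0.82062, so dip δ = arctan(0.82062) = 39.37°.
True thickness = vertical thickness × cos δ = 25 × cos 39.37° = 19.3 m.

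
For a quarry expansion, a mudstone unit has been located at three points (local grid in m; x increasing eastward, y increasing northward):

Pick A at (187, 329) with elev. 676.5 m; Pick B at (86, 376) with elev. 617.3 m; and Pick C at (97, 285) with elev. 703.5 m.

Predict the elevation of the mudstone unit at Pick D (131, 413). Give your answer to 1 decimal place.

589.9 m

Two edge vectors: Pick A→Pick B = (-101, 47, -59.2), Pick A→Pick C = (-90, -44, 27).
Normal n = (Pick A→Pick B) × (Pick A→Pick C) = (-1335.8, 8055, 8674).
So ∂z/∂x = −n_x/n_z = 0.15400 and ∂z/∂y = −n_y/n_z = −0.92864.
Intercept c from Pick A: 676.5 − 28.80 + 305.52 = 953.22.
At (131, 413): z = 20.2 − 383.5 + 953.22 = 589.9 m.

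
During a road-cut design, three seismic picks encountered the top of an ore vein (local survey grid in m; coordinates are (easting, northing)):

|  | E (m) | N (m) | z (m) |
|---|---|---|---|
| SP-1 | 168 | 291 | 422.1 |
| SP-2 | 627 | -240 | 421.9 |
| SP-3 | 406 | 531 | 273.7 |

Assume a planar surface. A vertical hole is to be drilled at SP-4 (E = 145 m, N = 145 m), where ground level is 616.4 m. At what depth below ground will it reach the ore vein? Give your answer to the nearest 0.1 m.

Let the plane be z = a·E + b·N + c.
SP-2−SP-1: 459a − 531b = −0.2;  SP-3−SP-1: 238a + 240b = −148.4.
Solving gives a = −0.33334, b = −0.28777.
Then c = 422.1 − a·168 − b·291 = 561.84.
At (145, 145): z_contact = −48.33 − 41.73 + 561.84 = 471.78 m.
Depth below ground = 616.4 − 471.78 = 144.6 m.

144.6 m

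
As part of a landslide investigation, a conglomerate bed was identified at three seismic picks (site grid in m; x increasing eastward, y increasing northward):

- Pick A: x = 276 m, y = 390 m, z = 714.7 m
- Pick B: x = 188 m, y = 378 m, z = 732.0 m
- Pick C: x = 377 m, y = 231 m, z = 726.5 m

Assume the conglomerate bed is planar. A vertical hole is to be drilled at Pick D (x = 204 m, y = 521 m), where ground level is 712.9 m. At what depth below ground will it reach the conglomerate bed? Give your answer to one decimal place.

9.8 m

Let the plane be z = a·x + b·y + c.
Pick B−Pick A: −88a − 12b = 17.3;  Pick C−Pick A: 101a − 159b = 11.8.
Solving gives a = −0.17161, b = −0.18322.
Then c = 714.7 − a·276 − b·390 = 833.52.
At (204, 521): z_contact = −35.01 − 95.46 + 833.52 = 703.05 m.
Depth below ground = 712.9 − 703.05 = 9.8 m.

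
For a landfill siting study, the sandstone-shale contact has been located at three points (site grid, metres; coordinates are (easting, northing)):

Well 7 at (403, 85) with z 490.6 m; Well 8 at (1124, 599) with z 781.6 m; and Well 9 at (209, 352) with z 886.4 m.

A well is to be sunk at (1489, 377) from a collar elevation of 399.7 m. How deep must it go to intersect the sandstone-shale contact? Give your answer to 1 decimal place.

Let the plane be z = a·E + b·N + c.
Well 8−Well 7: 721a + 514b = 291;  Well 9−Well 7: −194a + 267b = 395.8.
Solving gives a = −0.430302, b = 1.169743.
Then c = 490.6 − a·403 − b·85 = 564.58.
At (1489, 377): z_contact = −640.72 + 440.99 + 564.58 = 364.86 m.
Depth below ground = 399.7 − 364.86 = 34.8 m.

34.8 m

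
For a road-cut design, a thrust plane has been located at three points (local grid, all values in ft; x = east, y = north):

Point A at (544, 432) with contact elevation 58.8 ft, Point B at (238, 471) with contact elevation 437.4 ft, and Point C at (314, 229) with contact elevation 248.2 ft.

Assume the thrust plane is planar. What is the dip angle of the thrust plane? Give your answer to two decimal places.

Let the plane be z = a·x + b·y + c.
Point B−Point A: −306a + 39b = 378.6;  Point C−Point A: −230a − 203b = 189.4.
Solving gives a = −1.18504, b = 0.40966.
Gradient magnitude |∇z| = √(a² + b²) = √(1.40433 + 0.16782) = 1.25385.
True dip = arctan(1.25385) = 51.43°, dipping toward ESE (azimuth ≈ 109°).

51.43°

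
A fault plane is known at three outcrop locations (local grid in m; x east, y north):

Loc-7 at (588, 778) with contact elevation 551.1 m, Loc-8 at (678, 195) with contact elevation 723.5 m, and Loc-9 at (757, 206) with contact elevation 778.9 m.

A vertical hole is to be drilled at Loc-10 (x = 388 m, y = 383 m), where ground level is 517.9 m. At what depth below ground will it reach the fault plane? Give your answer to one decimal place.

Let the plane be z = a·x + b·y + c.
Loc-8−Loc-7: 90a − 583b = 172.4;  Loc-9−Loc-7: 169a − 572b = 227.8.
Solving gives a = 0.72682, b = −0.18351.
Then c = 551.1 − a·588 − b·778 = 266.50.
At (388, 383): z_contact = 282.01 − 70.28 + 266.50 = 478.22 m.
Depth below ground = 517.9 − 478.22 = 39.7 m.

39.7 m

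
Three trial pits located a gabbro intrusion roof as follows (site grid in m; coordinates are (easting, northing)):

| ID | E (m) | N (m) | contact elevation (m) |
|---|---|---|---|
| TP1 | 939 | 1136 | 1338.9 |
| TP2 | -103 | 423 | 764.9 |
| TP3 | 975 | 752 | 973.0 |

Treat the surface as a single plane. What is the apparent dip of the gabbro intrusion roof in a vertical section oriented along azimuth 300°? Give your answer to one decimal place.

29.0°

Let the plane be z = a·E + b·N + c.
TP2−TP1: −1042a − 713b = −574;  TP3−TP1: 36a − 384b = −365.9.
Solving gives a = −0.09505, b = 0.94395.
Unit vector along 300° is (sin 300°, cos 300°) = (-0.8660, 0.5000).
Slope in that direction = a·(-0.8660) + b·(0.5000) = 0.55429.
Apparent dip = arctan|0.55429| = 29.0° (true dip is 43.5°, so apparent ≤ true as expected).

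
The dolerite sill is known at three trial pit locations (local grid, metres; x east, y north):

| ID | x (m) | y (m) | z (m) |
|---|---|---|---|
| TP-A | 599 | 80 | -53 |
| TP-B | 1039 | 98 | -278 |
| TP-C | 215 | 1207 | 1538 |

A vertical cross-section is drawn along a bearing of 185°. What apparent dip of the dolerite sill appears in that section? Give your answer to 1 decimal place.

49.4°

Let the plane be z = a·x + b·y + c.
TP-B−TP-A: 440a + 18b = −225;  TP-C−TP-A: −384a + 1127b = 1591.
Solving gives a = −0.56129, b = 1.22046.
Unit vector along 185° is (sin 185°, cos 185°) = (-0.0872, -0.9962).
Slope in that direction = a·(-0.0872) + b·(-0.9962) = −1.16690.
Apparent dip = arctan|1.16690| = 49.4° (true dip is 53.3°, so apparent ≤ true as expected).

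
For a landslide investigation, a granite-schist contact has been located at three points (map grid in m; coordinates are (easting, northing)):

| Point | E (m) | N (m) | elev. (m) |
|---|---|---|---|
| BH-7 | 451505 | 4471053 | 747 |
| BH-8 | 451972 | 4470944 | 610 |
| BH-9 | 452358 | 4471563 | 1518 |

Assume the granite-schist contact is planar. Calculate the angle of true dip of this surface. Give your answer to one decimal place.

55.2°

Let the plane be z = a·E + b·N + c.
BH-8−BH-7: 467a − 109b = −137;  BH-9−BH-7: 853a + 510b = 771.
Solving gives a = 0.04279, b = 1.44020.
Gradient magnitude |∇z| = √(a² + b²) = √(0.00183 + 2.07418) = 1.44084.
True dip = arctan(1.44084) = 55.2°, dipping toward S (azimuth ≈ 182°).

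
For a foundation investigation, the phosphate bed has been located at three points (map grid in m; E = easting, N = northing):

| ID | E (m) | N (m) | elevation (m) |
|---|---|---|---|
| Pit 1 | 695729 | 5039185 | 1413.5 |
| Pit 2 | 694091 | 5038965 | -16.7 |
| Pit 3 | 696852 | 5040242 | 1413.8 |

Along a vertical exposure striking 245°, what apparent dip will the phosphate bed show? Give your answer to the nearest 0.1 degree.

25.0°

Two edge vectors: Pit 1→Pit 2 = (-1638, -220, -1430.2), Pit 1→Pit 3 = (1123, 1057, 0.3).
Normal n = (Pit 1→Pit 2) × (Pit 1→Pit 3) = (1511655.4, -1605623.2, -1484306).
So ∂z/∂E = −n_x/n_z = 1.01843 and ∂z/∂N = −n_y/n_z = −1.08173.
Unit vector along 245° is (sin 245°, cos 245°) = (-0.9063, -0.4226).
Slope in that direction = a·(-0.9063) + b·(-0.4226) = −0.46585.
Apparent dip = arctan|0.46585| = 25.0° (true dip is 56.1°, so apparent ≤ true as expected).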